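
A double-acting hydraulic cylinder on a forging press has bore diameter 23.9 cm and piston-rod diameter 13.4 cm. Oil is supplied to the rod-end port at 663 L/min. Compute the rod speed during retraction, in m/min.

Rod-side annular area A_ann = π/4 × (23.9² − 13.4²) = 307.6 cm^2
Flow into the rod-end port fills the annular volume.
v = Q / A

v ≈ 21.6 m/min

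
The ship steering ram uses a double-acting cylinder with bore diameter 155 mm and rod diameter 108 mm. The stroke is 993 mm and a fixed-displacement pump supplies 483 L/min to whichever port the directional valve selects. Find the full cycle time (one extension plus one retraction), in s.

t ≈ 3.53 s

Cap-side area A_cap = π/4 × (155 mm)² = 18870 mm^2
Rod-side annular area A_ann = π/4 × (155² − 108²) = 9708 mm^2
t_ext = A_cap·L/Q = 2.328 s
t_ret = A_ann·L/Q = 1.198 s
t_cycle = t_ext + t_ret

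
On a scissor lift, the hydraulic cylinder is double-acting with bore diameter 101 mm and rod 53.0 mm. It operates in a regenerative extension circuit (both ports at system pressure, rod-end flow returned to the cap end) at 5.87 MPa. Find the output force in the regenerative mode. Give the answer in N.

With equal pressure on both faces, forces on the annular region cancel; the net push is pressure × rod cross-section.
Rod cross-section A_rod = π/4 × (53.0 mm)² = 2206 mm^2
F = P × A_rod

F ≈ 13000 N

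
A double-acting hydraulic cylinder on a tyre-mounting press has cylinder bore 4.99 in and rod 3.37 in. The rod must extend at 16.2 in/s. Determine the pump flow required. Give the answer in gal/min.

Cap-side area A_cap = π/4 × (4.99 in)² = 19.56 in^2
Q = A × v

Q ≈ 82.3 gal/min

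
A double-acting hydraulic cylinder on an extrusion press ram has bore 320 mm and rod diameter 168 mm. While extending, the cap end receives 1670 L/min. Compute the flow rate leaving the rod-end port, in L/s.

Cap-side area A_cap = π/4 × (320 mm)² = 80420 mm^2
Rod-side annular area A_ann = π/4 × (320² − 168²) = 58260 mm^2
Piston speed v = Q_in/A_cap; rod-end outflow Q_out = v × A_ann = Q_in × A_ann/A_cap.

Q_out ≈ 20.2 L/s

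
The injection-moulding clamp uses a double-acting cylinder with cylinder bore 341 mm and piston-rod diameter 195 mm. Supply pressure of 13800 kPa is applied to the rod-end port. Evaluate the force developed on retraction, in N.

F ≈ 8.48e5 N

Rod-side annular area A_ann = π/4 × (341² − 195²) = 61460 mm^2
On retraction the pressure acts on the annular area (bore minus rod).
F = P × A_ann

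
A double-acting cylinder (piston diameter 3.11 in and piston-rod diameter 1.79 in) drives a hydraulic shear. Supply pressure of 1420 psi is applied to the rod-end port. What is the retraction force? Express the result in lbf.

F ≈ 7210 lbf

Rod-side annular area A_ann = π/4 × (3.11² − 1.79²) = 5.080 in^2
On retraction the pressure acts on the annular area (bore minus rod).
F = P × A_ann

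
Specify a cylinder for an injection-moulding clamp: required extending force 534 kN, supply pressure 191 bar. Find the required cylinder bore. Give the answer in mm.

D ≈ 189 mm

Extension force acts on the full piston face: F = P × (π/4)D².
D = √(4F / (πP)) = √(4 × 534 kN / (π × 191 bar))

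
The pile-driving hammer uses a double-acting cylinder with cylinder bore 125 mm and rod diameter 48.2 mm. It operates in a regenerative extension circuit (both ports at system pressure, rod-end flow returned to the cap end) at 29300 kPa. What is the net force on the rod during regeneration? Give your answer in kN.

With equal pressure on both faces, forces on the annular region cancel; the net push is pressure × rod cross-section.
Rod cross-section A_rod = π/4 × (48.2 mm)² = 1825 mm^2
F = P × A_rod

F ≈ 53.5 kN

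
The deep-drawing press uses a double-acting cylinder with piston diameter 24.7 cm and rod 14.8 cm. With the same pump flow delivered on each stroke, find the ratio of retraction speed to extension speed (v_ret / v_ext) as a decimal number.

Cap-side area A_cap = π/4 × (24.7 cm)² = 479.2 cm^2
Rod-side annular area A_ann = π/4 × (24.7² − 14.8²) = 307.1 cm^2
For equal Q, v ∝ 1/A, so v_ret/v_ext = A_cap/A_ann.

v_ret/v_ext ≈ 1.56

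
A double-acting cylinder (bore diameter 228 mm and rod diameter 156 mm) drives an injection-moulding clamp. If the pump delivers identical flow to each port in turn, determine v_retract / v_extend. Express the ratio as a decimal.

v_ret/v_ext ≈ 1.88

Cap-side area A_cap = π/4 × (228 mm)² = 40830 mm^2
Rod-side annular area A_ann = π/4 × (228² − 156²) = 21710 mm^2
For equal Q, v ∝ 1/A, so v_ret/v_ext = A_cap/A_ann.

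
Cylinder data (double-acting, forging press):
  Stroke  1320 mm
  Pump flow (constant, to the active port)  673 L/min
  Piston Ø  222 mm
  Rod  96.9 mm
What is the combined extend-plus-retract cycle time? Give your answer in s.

Cap-side area A_cap = π/4 × (222 mm)² = 38710 mm^2
Rod-side annular area A_ann = π/4 × (222² − 96.9²) = 31330 mm^2
t_ext = A_cap·L/Q = 4.555 s
t_ret = A_ann·L/Q = 3.687 s
t_cycle = t_ext + t_ret

t ≈ 8.24 s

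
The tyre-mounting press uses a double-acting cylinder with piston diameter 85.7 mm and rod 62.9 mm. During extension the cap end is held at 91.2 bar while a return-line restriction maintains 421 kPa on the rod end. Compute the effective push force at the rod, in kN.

F ≈ 51.5 kN

Cap-side area A_cap = π/4 × (85.7 mm)² = 5768 mm^2
Rod-side annular area A_ann = π/4 × (85.7² − 62.9²) = 2661 mm^2
Net thrust = P_cap·A_cap − P_rod·A_ann = 52.61 kN − 1.120 kN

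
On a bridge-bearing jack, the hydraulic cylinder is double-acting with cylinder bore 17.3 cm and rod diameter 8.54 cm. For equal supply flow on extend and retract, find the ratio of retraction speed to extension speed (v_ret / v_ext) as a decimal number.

v_ret/v_ext ≈ 1.32

Cap-side area A_cap = π/4 × (17.3 cm)² = 235.1 cm^2
Rod-side annular area A_ann = π/4 × (17.3² − 8.54²) = 177.8 cm^2
For equal Q, v ∝ 1/A, so v_ret/v_ext = A_cap/A_ann.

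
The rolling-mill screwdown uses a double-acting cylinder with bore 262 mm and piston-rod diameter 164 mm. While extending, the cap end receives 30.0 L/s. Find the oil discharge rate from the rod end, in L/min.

Q_out ≈ 1090 L/min

Cap-side area A_cap = π/4 × (262 mm)² = 53910 mm^2
Rod-side annular area A_ann = π/4 × (262² − 164²) = 32790 mm^2
Piston speed v = Q_in/A_cap; rod-end outflow Q_out = v × A_ann = Q_in × A_ann/A_cap.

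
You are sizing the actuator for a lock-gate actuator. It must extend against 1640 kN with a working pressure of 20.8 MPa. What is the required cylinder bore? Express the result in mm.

Extension force acts on the full piston face: F = P × (π/4)D².
D = √(4F / (πP)) = √(4 × 1640 kN / (π × 20.8 MPa))

D ≈ 317 mm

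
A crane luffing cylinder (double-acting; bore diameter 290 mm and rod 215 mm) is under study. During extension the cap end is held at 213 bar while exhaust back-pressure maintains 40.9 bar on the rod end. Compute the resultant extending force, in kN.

Cap-side area A_cap = π/4 × (290 mm)² = 66050 mm^2
Rod-side annular area A_ann = π/4 × (290² − 215²) = 29750 mm^2
Net thrust = P_cap·A_cap − P_rod·A_ann = 1407 kN − 121.7 kN

F ≈ 1290 kN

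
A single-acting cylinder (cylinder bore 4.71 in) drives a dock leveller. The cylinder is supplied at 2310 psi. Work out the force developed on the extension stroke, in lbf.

F ≈ 40200 lbf

Cap-side area A_cap = π/4 × (4.71 in)² = 17.42 in^2
F = P × A_cap = 2310 psi × A_cap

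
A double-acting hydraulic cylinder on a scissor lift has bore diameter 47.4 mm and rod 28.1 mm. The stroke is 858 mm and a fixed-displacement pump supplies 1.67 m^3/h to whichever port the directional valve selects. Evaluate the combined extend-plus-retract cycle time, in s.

t ≈ 5.38 s

Cap-side area A_cap = π/4 × (47.4 mm)² = 1765 mm^2
Rod-side annular area A_ann = π/4 × (47.4² − 28.1²) = 1144 mm^2
t_ext = A_cap·L/Q = 3.264 s
t_ret = A_ann·L/Q = 2.117 s
t_cycle = t_ext + t_ret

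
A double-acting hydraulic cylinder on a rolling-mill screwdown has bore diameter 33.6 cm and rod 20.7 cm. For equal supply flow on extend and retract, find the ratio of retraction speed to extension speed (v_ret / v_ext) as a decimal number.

Cap-side area A_cap = π/4 × (33.6 cm)² = 886.7 cm^2
Rod-side annular area A_ann = π/4 × (33.6² − 20.7²) = 550.1 cm^2
For equal Q, v ∝ 1/A, so v_ret/v_ext = A_cap/A_ann.

v_ret/v_ext ≈ 1.61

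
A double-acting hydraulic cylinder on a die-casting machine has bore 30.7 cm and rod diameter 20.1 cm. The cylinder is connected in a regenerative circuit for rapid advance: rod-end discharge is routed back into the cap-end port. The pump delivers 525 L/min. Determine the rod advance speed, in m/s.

In regeneration the rod-end outflow joins the pump flow into the cap end, so the net volume the pump must supply per unit advance equals the rod cross-section area.
Rod cross-section A_rod = π/4 × (20.1 cm)² = 317.3 cm^2
v = Q_pump / A_rod

v ≈ 0.276 m/s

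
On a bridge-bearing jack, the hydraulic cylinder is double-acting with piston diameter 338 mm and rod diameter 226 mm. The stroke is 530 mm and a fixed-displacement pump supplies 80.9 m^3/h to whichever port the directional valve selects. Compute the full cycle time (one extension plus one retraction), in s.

Cap-side area A_cap = π/4 × (338 mm)² = 89730 mm^2
Rod-side annular area A_ann = π/4 × (338² − 226²) = 49610 mm^2
t_ext = A_cap·L/Q = 2.116 s
t_ret = A_ann·L/Q = 1.170 s
t_cycle = t_ext + t_ret

t ≈ 3.29 s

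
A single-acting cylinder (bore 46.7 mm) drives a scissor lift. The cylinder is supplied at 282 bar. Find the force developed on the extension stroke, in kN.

F ≈ 48.3 kN

Cap-side area A_cap = π/4 × (46.7 mm)² = 1713 mm^2
F = P × A_cap = 282 bar × A_cap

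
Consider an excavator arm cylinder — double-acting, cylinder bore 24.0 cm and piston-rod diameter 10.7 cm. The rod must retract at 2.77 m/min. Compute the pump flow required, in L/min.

Q ≈ 100 L/min

Rod-side annular area A_ann = π/4 × (24.0² − 10.7²) = 362.5 cm^2
Q = A × v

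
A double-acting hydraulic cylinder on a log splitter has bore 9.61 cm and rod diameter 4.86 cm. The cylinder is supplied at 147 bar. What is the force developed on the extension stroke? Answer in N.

F ≈ 1.07e5 N

Cap-side area A_cap = π/4 × (9.61 cm)² = 72.53 cm^2
F = P × A_cap = 147 bar × A_cap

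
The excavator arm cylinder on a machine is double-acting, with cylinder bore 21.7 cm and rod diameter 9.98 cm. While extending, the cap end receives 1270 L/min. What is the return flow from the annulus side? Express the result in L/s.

Q_out ≈ 16.7 L/s

Cap-side area A_cap = π/4 × (21.7 cm)² = 369.8 cm^2
Rod-side annular area A_ann = π/4 × (21.7² − 9.98²) = 291.6 cm^2
Piston speed v = Q_in/A_cap; rod-end outflow Q_out = v × A_ann = Q_in × A_ann/A_cap.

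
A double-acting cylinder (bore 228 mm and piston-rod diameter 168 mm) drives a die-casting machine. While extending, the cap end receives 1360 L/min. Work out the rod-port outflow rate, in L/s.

Cap-side area A_cap = π/4 × (228 mm)² = 40830 mm^2
Rod-side annular area A_ann = π/4 × (228² − 168²) = 18660 mm^2
Piston speed v = Q_in/A_cap; rod-end outflow Q_out = v × A_ann = Q_in × A_ann/A_cap.

Q_out ≈ 10.4 L/s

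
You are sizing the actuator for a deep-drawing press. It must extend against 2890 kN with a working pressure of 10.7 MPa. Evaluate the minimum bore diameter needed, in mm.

Extension force acts on the full piston face: F = P × (π/4)D².
D = √(4F / (πP)) = √(4 × 2890 kN / (π × 10.7 MPa))

D ≈ 586 mm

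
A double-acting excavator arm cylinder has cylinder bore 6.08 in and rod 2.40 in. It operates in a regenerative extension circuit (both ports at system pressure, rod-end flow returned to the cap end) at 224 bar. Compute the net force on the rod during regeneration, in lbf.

F ≈ 14700 lbf

With equal pressure on both faces, forces on the annular region cancel; the net push is pressure × rod cross-section.
Rod cross-section A_rod = π/4 × (2.40 in)² = 4.524 in^2
F = P × A_rod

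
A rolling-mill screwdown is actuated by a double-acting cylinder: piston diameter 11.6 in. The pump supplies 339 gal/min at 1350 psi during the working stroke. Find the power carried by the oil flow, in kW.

W ≈ 199 kW

Hydraulic power = P × Q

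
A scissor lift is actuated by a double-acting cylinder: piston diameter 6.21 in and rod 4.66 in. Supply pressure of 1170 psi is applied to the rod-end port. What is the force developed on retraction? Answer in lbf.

Rod-side annular area A_ann = π/4 × (6.21² − 4.66²) = 13.23 in^2
On retraction the pressure acts on the annular area (bore minus rod).
F = P × A_ann

F ≈ 15500 lbf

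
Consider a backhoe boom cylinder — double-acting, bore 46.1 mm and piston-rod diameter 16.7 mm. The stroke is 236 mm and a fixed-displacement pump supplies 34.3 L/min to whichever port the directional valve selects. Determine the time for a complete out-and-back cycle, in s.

t ≈ 1.29 s

Cap-side area A_cap = π/4 × (46.1 mm)² = 1669 mm^2
Rod-side annular area A_ann = π/4 × (46.1² − 16.7²) = 1450 mm^2
t_ext = A_cap·L/Q = 0.6891 s
t_ret = A_ann·L/Q = 0.5986 s
t_cycle = t_ext + t_ret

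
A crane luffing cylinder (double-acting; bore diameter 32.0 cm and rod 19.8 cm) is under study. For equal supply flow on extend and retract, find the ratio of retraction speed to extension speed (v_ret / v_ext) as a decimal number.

Cap-side area A_cap = π/4 × (32.0 cm)² = 804.2 cm^2
Rod-side annular area A_ann = π/4 × (32.0² − 19.8²) = 496.3 cm^2
For equal Q, v ∝ 1/A, so v_ret/v_ext = A_cap/A_ann.

v_ret/v_ext ≈ 1.62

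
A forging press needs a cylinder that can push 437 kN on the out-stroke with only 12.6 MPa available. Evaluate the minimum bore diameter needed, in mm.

D ≈ 210 mm

Extension force acts on the full piston face: F = P × (π/4)D².
D = √(4F / (πP)) = √(4 × 437 kN / (π × 12.6 MPa))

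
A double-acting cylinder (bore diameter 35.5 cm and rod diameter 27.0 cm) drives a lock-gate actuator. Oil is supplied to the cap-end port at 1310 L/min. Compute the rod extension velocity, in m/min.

Cap-side area A_cap = π/4 × (35.5 cm)² = 989.8 cm^2
v = Q / A

v ≈ 13.2 m/min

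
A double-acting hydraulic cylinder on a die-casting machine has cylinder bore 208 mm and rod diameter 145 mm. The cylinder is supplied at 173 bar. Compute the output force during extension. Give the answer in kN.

Cap-side area A_cap = π/4 × (208 mm)² = 33980 mm^2
F = P × A_cap = 173 bar × A_cap

F ≈ 588 kN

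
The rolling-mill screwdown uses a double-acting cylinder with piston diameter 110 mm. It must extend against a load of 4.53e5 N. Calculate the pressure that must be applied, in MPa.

Cap-side area A_cap = π/4 × (110 mm)² = 9503 mm^2
P = F / A = 4.53e5 N / A

P ≈ 47.7 MPa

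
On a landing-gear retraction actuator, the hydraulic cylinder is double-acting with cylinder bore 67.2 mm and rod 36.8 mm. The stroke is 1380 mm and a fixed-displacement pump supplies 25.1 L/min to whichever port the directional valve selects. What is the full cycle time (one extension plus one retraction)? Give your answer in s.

Cap-side area A_cap = π/4 × (67.2 mm)² = 3547 mm^2
Rod-side annular area A_ann = π/4 × (67.2² − 36.8²) = 2483 mm^2
t_ext = A_cap·L/Q = 11.70 s
t_ret = A_ann·L/Q = 8.191 s
t_cycle = t_ext + t_ret

t ≈ 19.9 s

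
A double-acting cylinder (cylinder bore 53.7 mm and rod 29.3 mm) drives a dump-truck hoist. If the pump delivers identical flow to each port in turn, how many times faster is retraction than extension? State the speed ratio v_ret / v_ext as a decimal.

Cap-side area A_cap = π/4 × (53.7 mm)² = 2265 mm^2
Rod-side annular area A_ann = π/4 × (53.7² − 29.3²) = 1591 mm^2
For equal Q, v ∝ 1/A, so v_ret/v_ext = A_cap/A_ann.

v_ret/v_ext ≈ 1.42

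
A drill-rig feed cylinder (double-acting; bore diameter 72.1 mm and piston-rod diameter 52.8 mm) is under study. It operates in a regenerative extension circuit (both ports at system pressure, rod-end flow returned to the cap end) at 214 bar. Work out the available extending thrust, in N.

With equal pressure on both faces, forces on the annular region cancel; the net push is pressure × rod cross-section.
Rod cross-section A_rod = π/4 × (52.8 mm)² = 2190 mm^2
F = P × A_rod

F ≈ 46900 N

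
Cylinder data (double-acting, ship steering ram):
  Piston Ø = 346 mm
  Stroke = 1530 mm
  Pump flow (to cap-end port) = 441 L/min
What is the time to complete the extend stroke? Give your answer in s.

Cap-side area A_cap = π/4 × (346 mm)² = 94020 mm^2
Swept volume V = A × L; t = V / Q = A·L / Q

t ≈ 19.6 s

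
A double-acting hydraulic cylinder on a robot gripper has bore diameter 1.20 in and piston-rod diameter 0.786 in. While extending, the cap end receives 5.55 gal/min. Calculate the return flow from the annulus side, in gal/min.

Cap-side area A_cap = π/4 × (1.20 in)² = 1.131 in^2
Rod-side annular area A_ann = π/4 × (1.20² − 0.786²) = 0.6458 in^2
Piston speed v = Q_in/A_cap; rod-end outflow Q_out = v × A_ann = Q_in × A_ann/A_cap.

Q_out ≈ 3.17 gal/min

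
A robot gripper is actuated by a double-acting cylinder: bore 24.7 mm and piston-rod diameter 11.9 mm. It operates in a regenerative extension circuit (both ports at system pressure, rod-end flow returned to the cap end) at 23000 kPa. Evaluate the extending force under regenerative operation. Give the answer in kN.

F ≈ 2.56 kN

With equal pressure on both faces, forces on the annular region cancel; the net push is pressure × rod cross-section.
Rod cross-section A_rod = π/4 × (11.9 mm)² = 111.2 mm^2
F = P × A_rod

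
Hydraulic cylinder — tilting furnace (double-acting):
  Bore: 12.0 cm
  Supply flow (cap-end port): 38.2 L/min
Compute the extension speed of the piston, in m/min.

v ≈ 3.38 m/min

Cap-side area A_cap = π/4 × (12.0 cm)² = 113.1 cm^2
v = Q / A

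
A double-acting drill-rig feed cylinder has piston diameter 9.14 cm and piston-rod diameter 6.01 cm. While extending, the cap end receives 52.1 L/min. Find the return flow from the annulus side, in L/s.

Cap-side area A_cap = π/4 × (9.14 cm)² = 65.61 cm^2
Rod-side annular area A_ann = π/4 × (9.14² − 6.01²) = 37.24 cm^2
Piston speed v = Q_in/A_cap; rod-end outflow Q_out = v × A_ann = Q_in × A_ann/A_cap.

Q_out ≈ 0.493 L/s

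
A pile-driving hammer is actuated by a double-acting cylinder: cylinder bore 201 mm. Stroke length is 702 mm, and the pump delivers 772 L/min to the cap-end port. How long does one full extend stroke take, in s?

Cap-side area A_cap = π/4 × (201 mm)² = 31730 mm^2
Swept volume V = A × L; t = V / Q = A·L / Q

t ≈ 1.73 s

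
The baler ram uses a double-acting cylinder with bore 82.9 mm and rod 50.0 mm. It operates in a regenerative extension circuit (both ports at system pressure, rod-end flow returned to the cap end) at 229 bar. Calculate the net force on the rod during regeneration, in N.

F ≈ 45000 N

With equal pressure on both faces, forces on the annular region cancel; the net push is pressure × rod cross-section.
Rod cross-section A_rod = π/4 × (50.0 mm)² = 1963 mm^2
F = P × A_rod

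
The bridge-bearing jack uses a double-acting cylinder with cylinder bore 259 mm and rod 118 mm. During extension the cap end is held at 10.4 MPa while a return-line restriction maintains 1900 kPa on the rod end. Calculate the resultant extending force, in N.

F ≈ 4.69e5 N

Cap-side area A_cap = π/4 × (259 mm)² = 52690 mm^2
Rod-side annular area A_ann = π/4 × (259² − 118²) = 41750 mm^2
Net thrust = P_cap·A_cap − P_rod·A_ann = 5.479e5 N − 79320 N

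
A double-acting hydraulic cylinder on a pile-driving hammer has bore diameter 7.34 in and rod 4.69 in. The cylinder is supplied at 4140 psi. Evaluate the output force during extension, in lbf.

F ≈ 1.75e5 lbf

Cap-side area A_cap = π/4 × (7.34 in)² = 42.31 in^2
F = P × A_cap = 4140 psi × A_cap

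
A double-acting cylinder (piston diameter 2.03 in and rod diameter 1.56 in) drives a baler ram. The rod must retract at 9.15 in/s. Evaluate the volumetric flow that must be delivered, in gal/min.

Q ≈ 3.15 gal/min

Rod-side annular area A_ann = π/4 × (2.03² − 1.56²) = 1.325 in^2
Q = A × v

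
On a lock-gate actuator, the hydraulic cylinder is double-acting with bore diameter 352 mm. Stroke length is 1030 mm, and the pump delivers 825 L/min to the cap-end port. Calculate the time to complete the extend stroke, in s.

Cap-side area A_cap = π/4 × (352 mm)² = 97310 mm^2
Swept volume V = A × L; t = V / Q = A·L / Q

t ≈ 7.29 s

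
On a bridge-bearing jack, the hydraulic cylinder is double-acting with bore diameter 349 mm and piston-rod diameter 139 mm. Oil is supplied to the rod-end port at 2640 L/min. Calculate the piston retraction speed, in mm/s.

Rod-side annular area A_ann = π/4 × (349² − 139²) = 80490 mm^2
Flow into the rod-end port fills the annular volume.
v = Q / A

v ≈ 547 mm/s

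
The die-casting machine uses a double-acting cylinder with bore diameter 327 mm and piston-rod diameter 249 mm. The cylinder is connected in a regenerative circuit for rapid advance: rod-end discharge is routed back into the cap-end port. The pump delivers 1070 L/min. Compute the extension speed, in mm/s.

In regeneration the rod-end outflow joins the pump flow into the cap end, so the net volume the pump must supply per unit advance equals the rod cross-section area.
Rod cross-section A_rod = π/4 × (249 mm)² = 48700 mm^2
v = Q_pump / A_rod

v ≈ 366 mm/s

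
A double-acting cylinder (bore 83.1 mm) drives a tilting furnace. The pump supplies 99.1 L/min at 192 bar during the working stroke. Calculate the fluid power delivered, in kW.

Hydraulic power = P × Q

W ≈ 31.7 kW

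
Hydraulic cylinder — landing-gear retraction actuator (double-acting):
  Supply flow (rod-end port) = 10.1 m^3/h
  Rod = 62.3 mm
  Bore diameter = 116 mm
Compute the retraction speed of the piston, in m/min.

Rod-side annular area A_ann = π/4 × (116² − 62.3²) = 7520 mm^2
Flow into the rod-end port fills the annular volume.
v = Q / A

v ≈ 22.4 m/min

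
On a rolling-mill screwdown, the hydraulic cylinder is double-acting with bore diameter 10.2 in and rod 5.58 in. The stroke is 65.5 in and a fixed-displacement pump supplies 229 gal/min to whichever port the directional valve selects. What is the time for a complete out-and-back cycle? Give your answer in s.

t ≈ 10.3 s

Cap-side area A_cap = π/4 × (10.2 in)² = 81.71 in^2
Rod-side annular area A_ann = π/4 × (10.2² − 5.58²) = 57.26 in^2
t_ext = A_cap·L/Q = 6.071 s
t_ret = A_ann·L/Q = 4.254 s
t_cycle = t_ext + t_ret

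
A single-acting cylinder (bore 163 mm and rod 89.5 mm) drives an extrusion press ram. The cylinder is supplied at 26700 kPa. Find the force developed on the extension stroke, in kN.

F ≈ 557 kN

Cap-side area A_cap = π/4 × (163 mm)² = 20870 mm^2
F = P × A_cap = 26700 kPa × A_cap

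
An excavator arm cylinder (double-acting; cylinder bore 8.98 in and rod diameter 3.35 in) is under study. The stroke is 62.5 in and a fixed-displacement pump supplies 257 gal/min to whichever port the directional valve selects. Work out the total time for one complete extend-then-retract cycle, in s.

Cap-side area A_cap = π/4 × (8.98 in)² = 63.33 in^2
Rod-side annular area A_ann = π/4 × (8.98² − 3.35²) = 54.52 in^2
t_ext = A_cap·L/Q = 4.001 s
t_ret = A_ann·L/Q = 3.444 s
t_cycle = t_ext + t_ret

t ≈ 7.44 s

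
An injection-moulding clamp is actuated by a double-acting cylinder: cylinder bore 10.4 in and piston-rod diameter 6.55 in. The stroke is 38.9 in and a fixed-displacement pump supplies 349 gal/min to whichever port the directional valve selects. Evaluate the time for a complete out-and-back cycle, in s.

Cap-side area A_cap = π/4 × (10.4 in)² = 84.95 in^2
Rod-side annular area A_ann = π/4 × (10.4² − 6.55²) = 51.25 in^2
t_ext = A_cap·L/Q = 2.459 s
t_ret = A_ann·L/Q = 1.484 s
t_cycle = t_ext + t_ret

t ≈ 3.94 s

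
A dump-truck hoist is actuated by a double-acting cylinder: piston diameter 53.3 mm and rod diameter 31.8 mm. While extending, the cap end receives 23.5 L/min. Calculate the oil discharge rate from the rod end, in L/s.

Cap-side area A_cap = π/4 × (53.3 mm)² = 2231 mm^2
Rod-side annular area A_ann = π/4 × (53.3² − 31.8²) = 1437 mm^2
Piston speed v = Q_in/A_cap; rod-end outflow Q_out = v × A_ann = Q_in × A_ann/A_cap.

Q_out ≈ 0.252 L/s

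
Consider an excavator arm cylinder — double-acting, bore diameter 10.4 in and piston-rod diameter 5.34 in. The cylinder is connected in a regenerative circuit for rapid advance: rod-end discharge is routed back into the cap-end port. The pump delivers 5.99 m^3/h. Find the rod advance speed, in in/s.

v ≈ 4.53 in/s

In regeneration the rod-end outflow joins the pump flow into the cap end, so the net volume the pump must supply per unit advance equals the rod cross-section area.
Rod cross-section A_rod = π/4 × (5.34 in)² = 22.40 in^2
v = Q_pump / A_rod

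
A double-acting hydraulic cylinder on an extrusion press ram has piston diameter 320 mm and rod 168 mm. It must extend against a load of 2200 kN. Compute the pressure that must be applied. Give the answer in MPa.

P ≈ 27.4 MPa

Cap-side area A_cap = π/4 × (320 mm)² = 80420 mm^2
P = F / A = 2200 kN / A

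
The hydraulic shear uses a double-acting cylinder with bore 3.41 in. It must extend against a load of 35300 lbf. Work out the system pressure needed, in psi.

P ≈ 3870 psi

Cap-side area A_cap = π/4 × (3.41 in)² = 9.133 in^2
P = F / A = 35300 lbf / A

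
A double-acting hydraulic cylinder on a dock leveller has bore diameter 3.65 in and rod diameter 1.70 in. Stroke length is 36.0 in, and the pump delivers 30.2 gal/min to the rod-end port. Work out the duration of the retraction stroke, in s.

Rod-side annular area A_ann = π/4 × (3.65² − 1.70²) = 8.194 in^2
Swept volume V = A × L; t = V / Q = A·L / Q

t ≈ 2.54 s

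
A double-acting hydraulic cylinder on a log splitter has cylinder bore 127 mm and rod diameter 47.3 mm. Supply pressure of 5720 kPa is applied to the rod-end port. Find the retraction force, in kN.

Rod-side annular area A_ann = π/4 × (127² − 47.3²) = 10910 mm^2
On retraction the pressure acts on the annular area (bore minus rod).
F = P × A_ann

F ≈ 62.4 kN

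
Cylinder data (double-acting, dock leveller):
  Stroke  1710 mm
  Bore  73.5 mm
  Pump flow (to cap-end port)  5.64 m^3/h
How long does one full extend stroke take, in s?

t ≈ 4.63 s

Cap-side area A_cap = π/4 × (73.5 mm)² = 4243 mm^2
Swept volume V = A × L; t = V / Q = A·L / Q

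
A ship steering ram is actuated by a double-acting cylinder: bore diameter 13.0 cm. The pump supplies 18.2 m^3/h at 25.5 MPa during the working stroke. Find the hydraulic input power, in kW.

Hydraulic power = P × Q

W ≈ 129 kW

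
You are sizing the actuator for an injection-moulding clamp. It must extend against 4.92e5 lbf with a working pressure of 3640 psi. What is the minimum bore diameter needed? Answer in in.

Extension force acts on the full piston face: F = P × (π/4)D².
D = √(4F / (πP)) = √(4 × 4.92e5 lbf / (π × 3640 psi))

D ≈ 13.1 in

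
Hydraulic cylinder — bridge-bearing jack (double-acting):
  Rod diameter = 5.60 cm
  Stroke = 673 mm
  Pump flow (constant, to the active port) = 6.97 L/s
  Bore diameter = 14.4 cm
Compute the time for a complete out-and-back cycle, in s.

Cap-side area A_cap = π/4 × (14.4 cm)² = 162.9 cm^2
Rod-side annular area A_ann = π/4 × (14.4² − 5.60²) = 138.2 cm^2
t_ext = A_cap·L/Q = 1.573 s
t_ret = A_ann·L/Q = 1.335 s
t_cycle = t_ext + t_ret

t ≈ 2.91 s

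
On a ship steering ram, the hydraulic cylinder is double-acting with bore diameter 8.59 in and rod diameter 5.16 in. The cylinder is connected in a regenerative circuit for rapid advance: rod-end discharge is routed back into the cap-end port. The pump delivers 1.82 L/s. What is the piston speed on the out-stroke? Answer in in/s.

In regeneration the rod-end outflow joins the pump flow into the cap end, so the net volume the pump must supply per unit advance equals the rod cross-section area.
Rod cross-section A_rod = π/4 × (5.16 in)² = 20.91 in^2
v = Q_pump / A_rod

v ≈ 5.31 in/s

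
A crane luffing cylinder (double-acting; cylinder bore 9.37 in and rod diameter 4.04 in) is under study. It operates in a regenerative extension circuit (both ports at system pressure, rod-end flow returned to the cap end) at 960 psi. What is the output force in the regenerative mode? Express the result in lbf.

With equal pressure on both faces, forces on the annular region cancel; the net push is pressure × rod cross-section.
Rod cross-section A_rod = π/4 × (4.04 in)² = 12.82 in^2
F = P × A_rod

F ≈ 12300 lbf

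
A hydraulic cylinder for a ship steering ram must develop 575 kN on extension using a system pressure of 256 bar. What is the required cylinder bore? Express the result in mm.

D ≈ 169 mm

Extension force acts on the full piston face: F = P × (π/4)D².
D = √(4F / (πP)) = √(4 × 575 kN / (π × 256 bar))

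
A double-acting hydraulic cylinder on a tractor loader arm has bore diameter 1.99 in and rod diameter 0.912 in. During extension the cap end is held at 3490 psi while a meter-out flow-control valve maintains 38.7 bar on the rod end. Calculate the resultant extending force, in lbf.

Cap-side area A_cap = π/4 × (1.99 in)² = 3.110 in^2
Rod-side annular area A_ann = π/4 × (1.99² − 0.912²) = 2.457 in^2
Net thrust = P_cap·A_cap − P_rod·A_ann = 10850 lbf − 1379 lbf

F ≈ 9480 lbf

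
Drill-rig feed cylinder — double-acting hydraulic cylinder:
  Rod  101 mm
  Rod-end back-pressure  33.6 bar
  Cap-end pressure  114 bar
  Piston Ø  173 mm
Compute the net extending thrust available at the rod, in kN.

F ≈ 216 kN

Cap-side area A_cap = π/4 × (173 mm)² = 23510 mm^2
Rod-side annular area A_ann = π/4 × (173² − 101²) = 15490 mm^2
Net thrust = P_cap·A_cap − P_rod·A_ann = 268.0 kN − 52.06 kN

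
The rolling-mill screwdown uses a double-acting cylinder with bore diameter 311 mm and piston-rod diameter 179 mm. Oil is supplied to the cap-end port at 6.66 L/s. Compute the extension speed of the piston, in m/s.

v ≈ 0.0877 m/s

Cap-side area A_cap = π/4 × (311 mm)² = 75960 mm^2
v = Q / A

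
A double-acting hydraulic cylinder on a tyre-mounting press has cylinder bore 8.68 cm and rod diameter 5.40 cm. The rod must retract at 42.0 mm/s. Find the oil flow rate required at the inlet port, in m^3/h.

Rod-side annular area A_ann = π/4 × (8.68² − 5.40²) = 36.27 cm^2
Q = A × v

Q ≈ 0.548 m^3/h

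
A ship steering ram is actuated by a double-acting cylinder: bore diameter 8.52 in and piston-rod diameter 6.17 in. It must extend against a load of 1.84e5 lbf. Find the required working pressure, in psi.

Cap-side area A_cap = π/4 × (8.52 in)² = 57.01 in^2
P = F / A = 1.84e5 lbf / A

P ≈ 3230 psi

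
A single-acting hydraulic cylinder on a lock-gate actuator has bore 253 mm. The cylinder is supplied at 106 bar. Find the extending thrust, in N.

F ≈ 5.33e5 N

Cap-side area A_cap = π/4 × (253 mm)² = 50270 mm^2
F = P × A_cap = 106 bar × A_cap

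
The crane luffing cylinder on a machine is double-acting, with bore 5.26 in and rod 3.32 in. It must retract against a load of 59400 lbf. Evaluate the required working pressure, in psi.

Rod-side annular area A_ann = π/4 × (5.26² − 3.32²) = 13.07 in^2
Retraction: pressure acts on the annular area.
P = F / A = 59400 lbf / A

P ≈ 4540 psi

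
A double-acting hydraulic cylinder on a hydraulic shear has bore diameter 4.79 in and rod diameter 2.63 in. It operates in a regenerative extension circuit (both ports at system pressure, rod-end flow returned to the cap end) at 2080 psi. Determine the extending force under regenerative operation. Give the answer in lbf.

With equal pressure on both faces, forces on the annular region cancel; the net push is pressure × rod cross-section.
Rod cross-section A_rod = π/4 × (2.63 in)² = 5.433 in^2
F = P × A_rod

F ≈ 11300 lbf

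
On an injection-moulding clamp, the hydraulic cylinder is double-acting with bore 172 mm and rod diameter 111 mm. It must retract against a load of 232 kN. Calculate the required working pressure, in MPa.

Rod-side annular area A_ann = π/4 × (172² − 111²) = 13560 mm^2
Retraction: pressure acts on the annular area.
P = F / A = 232 kN / A

P ≈ 17.1 MPa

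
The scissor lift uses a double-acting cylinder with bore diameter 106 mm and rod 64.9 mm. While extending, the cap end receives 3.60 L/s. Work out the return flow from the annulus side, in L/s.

Cap-side area A_cap = π/4 × (106 mm)² = 8825 mm^2
Rod-side annular area A_ann = π/4 × (106² − 64.9²) = 5517 mm^2
Piston speed v = Q_in/A_cap; rod-end outflow Q_out = v × A_ann = Q_in × A_ann/A_cap.

Q_out ≈ 2.25 L/s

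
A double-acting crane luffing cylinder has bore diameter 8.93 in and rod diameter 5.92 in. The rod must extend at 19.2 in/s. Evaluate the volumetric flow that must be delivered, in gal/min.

Q ≈ 312 gal/min

Cap-side area A_cap = π/4 × (8.93 in)² = 62.63 in^2
Q = A × v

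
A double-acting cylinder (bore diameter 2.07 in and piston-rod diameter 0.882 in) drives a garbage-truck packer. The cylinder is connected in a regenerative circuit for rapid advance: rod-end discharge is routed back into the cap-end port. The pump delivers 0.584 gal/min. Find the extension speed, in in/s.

In regeneration the rod-end outflow joins the pump flow into the cap end, so the net volume the pump must supply per unit advance equals the rod cross-section area.
Rod cross-section A_rod = π/4 × (0.882 in)² = 0.6110 in^2
v = Q_pump / A_rod

v ≈ 3.68 in/s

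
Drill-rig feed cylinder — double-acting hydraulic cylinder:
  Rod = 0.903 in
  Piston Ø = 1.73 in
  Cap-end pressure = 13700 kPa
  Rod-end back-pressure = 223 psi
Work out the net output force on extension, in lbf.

F ≈ 4290 lbf

Cap-side area A_cap = π/4 × (1.73 in)² = 2.351 in^2
Rod-side annular area A_ann = π/4 × (1.73² − 0.903²) = 1.710 in^2
Net thrust = P_cap·A_cap − P_rod·A_ann = 4671 lbf − 381.4 lbf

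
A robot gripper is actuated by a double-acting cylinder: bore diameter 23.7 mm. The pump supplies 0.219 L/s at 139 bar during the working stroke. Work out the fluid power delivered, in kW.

Hydraulic power = P × Q

W ≈ 3.04 kW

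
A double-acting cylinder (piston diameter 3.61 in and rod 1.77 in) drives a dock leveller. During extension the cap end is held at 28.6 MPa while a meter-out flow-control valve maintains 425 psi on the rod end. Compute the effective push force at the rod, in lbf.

F ≈ 39200 lbf

Cap-side area A_cap = π/4 × (3.61 in)² = 10.24 in^2
Rod-side annular area A_ann = π/4 × (3.61² − 1.77²) = 7.775 in^2
Net thrust = P_cap·A_cap − P_rod·A_ann = 42460 lbf − 3304 lbf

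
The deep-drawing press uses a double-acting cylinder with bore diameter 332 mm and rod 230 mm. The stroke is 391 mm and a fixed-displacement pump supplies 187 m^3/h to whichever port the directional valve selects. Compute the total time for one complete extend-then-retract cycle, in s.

t ≈ 0.991 s

Cap-side area A_cap = π/4 × (332 mm)² = 86570 mm^2
Rod-side annular area A_ann = π/4 × (332² − 230²) = 45020 mm^2
t_ext = A_cap·L/Q = 0.6516 s
t_ret = A_ann·L/Q = 0.3389 s
t_cycle = t_ext + t_ret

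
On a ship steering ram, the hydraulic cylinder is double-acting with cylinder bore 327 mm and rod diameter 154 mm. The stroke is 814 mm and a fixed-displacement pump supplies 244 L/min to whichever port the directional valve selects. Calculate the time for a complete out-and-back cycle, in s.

Cap-side area A_cap = π/4 × (327 mm)² = 83980 mm^2
Rod-side annular area A_ann = π/4 × (327² − 154²) = 65360 mm^2
t_ext = A_cap·L/Q = 16.81 s
t_ret = A_ann·L/Q = 13.08 s
t_cycle = t_ext + t_ret

t ≈ 29.9 s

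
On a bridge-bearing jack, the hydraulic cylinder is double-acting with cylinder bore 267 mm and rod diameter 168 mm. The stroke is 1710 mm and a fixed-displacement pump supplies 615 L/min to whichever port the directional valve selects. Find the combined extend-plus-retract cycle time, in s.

Cap-side area A_cap = π/4 × (267 mm)² = 55990 mm^2
Rod-side annular area A_ann = π/4 × (267² − 168²) = 33820 mm^2
t_ext = A_cap·L/Q = 9.341 s
t_ret = A_ann·L/Q = 5.643 s
t_cycle = t_ext + t_ret

t ≈ 15.0 s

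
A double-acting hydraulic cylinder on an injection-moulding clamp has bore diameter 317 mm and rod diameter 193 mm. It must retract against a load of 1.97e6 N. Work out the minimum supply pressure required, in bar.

P ≈ 397 bar

Rod-side annular area A_ann = π/4 × (317² − 193²) = 49670 mm^2
Retraction: pressure acts on the annular area.
P = F / A = 1.97e6 N / A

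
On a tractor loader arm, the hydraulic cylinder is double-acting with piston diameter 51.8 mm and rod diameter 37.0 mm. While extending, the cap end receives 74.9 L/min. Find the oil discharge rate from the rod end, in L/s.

Cap-side area A_cap = π/4 × (51.8 mm)² = 2107 mm^2
Rod-side annular area A_ann = π/4 × (51.8² − 37.0²) = 1032 mm^2
Piston speed v = Q_in/A_cap; rod-end outflow Q_out = v × A_ann = Q_in × A_ann/A_cap.

Q_out ≈ 0.611 L/s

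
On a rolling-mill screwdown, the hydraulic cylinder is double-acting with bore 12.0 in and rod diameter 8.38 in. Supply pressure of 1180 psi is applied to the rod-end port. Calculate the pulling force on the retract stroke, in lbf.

Rod-side annular area A_ann = π/4 × (12.0² − 8.38²) = 57.94 in^2
On retraction the pressure acts on the annular area (bore minus rod).
F = P × A_ann

F ≈ 68400 lbf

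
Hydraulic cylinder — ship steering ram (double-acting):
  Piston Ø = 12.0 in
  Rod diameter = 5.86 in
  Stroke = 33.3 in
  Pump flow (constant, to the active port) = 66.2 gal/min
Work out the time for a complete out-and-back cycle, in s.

t ≈ 26.0 s

Cap-side area A_cap = π/4 × (12.0 in)² = 113.1 in^2
Rod-side annular area A_ann = π/4 × (12.0² − 5.86²) = 86.13 in^2
t_ext = A_cap·L/Q = 14.78 s
t_ret = A_ann·L/Q = 11.25 s
t_cycle = t_ext + t_ret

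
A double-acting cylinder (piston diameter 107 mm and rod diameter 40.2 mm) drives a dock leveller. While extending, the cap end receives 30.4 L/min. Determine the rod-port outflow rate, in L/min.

Q_out ≈ 26.1 L/min

Cap-side area A_cap = π/4 × (107 mm)² = 8992 mm^2
Rod-side annular area A_ann = π/4 × (107² − 40.2²) = 7723 mm^2
Piston speed v = Q_in/A_cap; rod-end outflow Q_out = v × A_ann = Q_in × A_ann/A_cap.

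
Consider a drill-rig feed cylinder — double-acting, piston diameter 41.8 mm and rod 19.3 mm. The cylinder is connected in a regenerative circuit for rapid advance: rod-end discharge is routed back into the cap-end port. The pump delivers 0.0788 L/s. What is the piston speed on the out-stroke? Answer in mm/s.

In regeneration the rod-end outflow joins the pump flow into the cap end, so the net volume the pump must supply per unit advance equals the rod cross-section area.
Rod cross-section A_rod = π/4 × (19.3 mm)² = 292.6 mm^2
v = Q_pump / A_rod

v ≈ 269 mm/s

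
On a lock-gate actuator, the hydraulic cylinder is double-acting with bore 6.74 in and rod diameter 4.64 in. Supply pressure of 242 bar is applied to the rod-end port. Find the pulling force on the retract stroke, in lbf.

Rod-side annular area A_ann = π/4 × (6.74² − 4.64²) = 18.77 in^2
On retraction the pressure acts on the annular area (bore minus rod).
F = P × A_ann

F ≈ 65900 lbf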